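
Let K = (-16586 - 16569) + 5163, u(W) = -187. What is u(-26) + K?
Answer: -28179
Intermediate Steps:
K = -27992 (K = -33155 + 5163 = -27992)
u(-26) + K = -187 - 27992 = -28179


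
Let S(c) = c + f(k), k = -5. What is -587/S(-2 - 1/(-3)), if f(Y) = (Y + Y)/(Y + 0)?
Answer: -1761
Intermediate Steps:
f(Y) = 2 (f(Y) = (2*Y)/Y = 2)
S(c) = 2 + c (S(c) = c + 2 = 2 + c)
-587/S(-2 - 1/(-3)) = -587/(2 + (-2 - 1/(-3))) = -587/(2 + (-2 - 1*(-1/3))) = -587/(2 + (-2 + 1/3)) = -587/(2 - 5/3) = -587/1/3 = -587*3 = -1761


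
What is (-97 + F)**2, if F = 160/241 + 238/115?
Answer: 6825663084409/768121225 ≈ 8886.2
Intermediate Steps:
F = 75758/27715 (F = 160*(1/241) + 238*(1/115) = 160/241 + 238/115 = 75758/27715 ≈ 2.7335)
(-97 + F)**2 = (-97 + 75758/27715)**2 = (-2612597/27715)**2 = 6825663084409/768121225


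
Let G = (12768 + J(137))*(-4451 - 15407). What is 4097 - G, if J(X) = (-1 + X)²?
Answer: 620844609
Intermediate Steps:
G = -620840512 (G = (12768 + (-1 + 137)²)*(-4451 - 15407) = (12768 + 136²)*(-19858) = (12768 + 18496)*(-19858) = 31264*(-19858) = -620840512)
4097 - G = 4097 - 1*(-620840512) = 4097 + 620840512 = 620844609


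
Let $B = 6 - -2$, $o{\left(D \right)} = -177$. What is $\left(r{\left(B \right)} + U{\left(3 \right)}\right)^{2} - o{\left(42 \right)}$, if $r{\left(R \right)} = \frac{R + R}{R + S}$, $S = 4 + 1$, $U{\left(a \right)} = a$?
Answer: $\frac{32938}{169} \approx 194.9$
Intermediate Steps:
$S = 5$
$B = 8$ ($B = 6 + 2 = 8$)
$r{\left(R \right)} = \frac{2 R}{5 + R}$ ($r{\left(R \right)} = \frac{R + R}{R + 5} = \frac{2 R}{5 + R}$)
$\left(r{\left(B \right)} + U{\left(3 \right)}\right)^{2} - o{\left(42 \right)} = \left(2 \cdot 8 \frac{1}{5 + 8} + 3\right)^{2} - -177 = \left(2 \cdot 8 \cdot \frac{1}{13} + 3\right)^{2} + 177 = \left(\frac{16}{13} + 3\right)^{2} + 177 = \left(\frac{55}{13}\right)^{2} + 177 = \frac{3025}{169} + 177 = \frac{32938}{169}$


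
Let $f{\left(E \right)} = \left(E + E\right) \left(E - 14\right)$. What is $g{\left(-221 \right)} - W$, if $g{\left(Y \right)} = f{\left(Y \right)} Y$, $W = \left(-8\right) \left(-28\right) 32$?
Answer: $-22962438$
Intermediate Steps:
$W = 7168$ ($W = 224 \cdot 32 = 7168$)
$f{\left(E \right)} = 2 E \left(-14 + E\right)$
$g{\left(Y \right)} = 2 Y^{2} \left(-14 + Y\right)$ ($g{\left(Y \right)} = 2 Y \left(-14 + Y\right) Y = 2 Y^{2} \left(-14 + Y\right)$)
$g{\left(-221 \right)} - W = 2 \left(-221\right)^{2} \left(-14 - 221\right) - 7168 = 2 \cdot 48841 \left(-235\right) - 7168 = -22955270 - 7168 = -22962438$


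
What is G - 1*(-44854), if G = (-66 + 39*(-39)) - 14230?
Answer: 29037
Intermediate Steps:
G = -15817 (G = (-66 - 1521) - 14230 = -1587 - 14230 = -15817)
G - 1*(-44854) = -15817 - 1*(-44854) = -15817 + 44854 = 29037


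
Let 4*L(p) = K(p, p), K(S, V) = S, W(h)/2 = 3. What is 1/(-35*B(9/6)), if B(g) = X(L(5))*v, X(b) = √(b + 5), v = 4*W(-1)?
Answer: -1/2100 ≈ -0.00047619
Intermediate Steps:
W(h) = 6 (W(h) = 2*3 = 6)
L(p) = p/4
v = 24 (v = 4*6 = 24)
X(b) = √(5 + b)
B(g) = 60 (B(g) = √(5 + (¼)*5)*24 = √(5 + 5/4)*24 = √(25/4)*24 = (5/2)*24 = 60)
1/(-35*B(9/6)) = 1/(-35*60) = 1/(-2100) = -1/2100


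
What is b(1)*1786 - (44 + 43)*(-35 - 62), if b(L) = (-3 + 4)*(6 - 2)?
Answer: 15583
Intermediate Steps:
b(L) = 4 (b(L) = 1*4 = 4)
b(1)*1786 - (44 + 43)*(-35 - 62) = 4*1786 - (44 + 43)*(-35 - 62) = 7144 - 87*(-97) = 7144 - 1*(-8439) = 7144 + 8439 = 15583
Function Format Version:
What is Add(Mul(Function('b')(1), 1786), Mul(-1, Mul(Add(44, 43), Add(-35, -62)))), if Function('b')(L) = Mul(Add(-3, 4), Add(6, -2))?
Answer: 15583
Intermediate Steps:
Function('b')(L) = 4 (Function('b')(L) = Mul(1, 4) = 4)
Add(Mul(Function('b')(1), 1786), Mul(-1, Mul(Add(44, 43), Add(-35, -62)))) = Add(Mul(4, 1786), Mul(-1, Mul(Add(44, 43), Add(-35, -62)))) = Add(7144, Mul(-1, Mul(87, -97))) = Add(7144, Mul(-1, -8439)) = Add(7144, 8439) = 15583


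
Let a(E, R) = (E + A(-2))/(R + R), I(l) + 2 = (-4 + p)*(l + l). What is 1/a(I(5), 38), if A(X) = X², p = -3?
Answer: -19/17 ≈ -1.1176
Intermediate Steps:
I(l) = -2 - 14*l (I(l) = -2 + (-4 - 3)*(l + l) = -2 - 14*l)
a(E, R) = (4 + E)/(2*R) (a(E, R) = (E + (-2)²)/(R + R) = (E + 4)/((2*R)) = (4 + E)*(1/(2*R)) = (4 + E)/(2*R))
1/a(I(5), 38) = 1/((½)*(4 + (-2 - 14*5))/38) = 1/((½)*(1/38)*(4 + (-2 - 70))) = 1/((½)*(1/38)*(4 - 72)) = 1/((½)*(1/38)*(-68)) = 1/(-17/19) = -19/17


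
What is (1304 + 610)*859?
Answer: 1644126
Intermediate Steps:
(1304 + 610)*859 = 1914*859 = 1644126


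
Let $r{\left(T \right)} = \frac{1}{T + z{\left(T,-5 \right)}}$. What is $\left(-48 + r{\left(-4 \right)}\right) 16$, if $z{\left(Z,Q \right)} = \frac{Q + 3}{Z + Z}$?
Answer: $- \frac{11584}{15} \approx -772.27$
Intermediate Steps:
$z{\left(Z,Q \right)} = \frac{3 + Q}{2 Z}$
$r{\left(T \right)} = \frac{1}{T - \frac{1}{T}}$ ($r{\left(T \right)} = \frac{1}{T + \frac{3 - 5}{2 T}} = \frac{1}{T + \frac{1}{2} \frac{1}{T} \left(-2\right)} = \frac{1}{T - \frac{1}{T}}$)
$\left(-48 + r{\left(-4 \right)}\right) 16 = \left(-48 - \frac{4}{-1 + \left(-4\right)^{2}}\right) 16 = \left(-48 - \frac{4}{-1 + 16}\right) 16 = \left(-48 - \frac{4}{15}\right) 16 = \left(- \frac{724}{15}\right) 16 = - \frac{11584}{15}$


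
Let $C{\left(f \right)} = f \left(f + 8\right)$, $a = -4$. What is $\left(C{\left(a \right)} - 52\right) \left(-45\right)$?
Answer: $3060$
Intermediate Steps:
$C{\left(f \right)} = f \left(8 + f\right)$
$\left(C{\left(a \right)} - 52\right) \left(-45\right) = \left(- 4 \left(8 - 4\right) - 52\right) \left(-45\right) = \left(\left(-4\right) 4 - 52\right) \left(-45\right) = \left(-16 - 52\right) \left(-45\right) = \left(-68\right) \left(-45\right) = 3060$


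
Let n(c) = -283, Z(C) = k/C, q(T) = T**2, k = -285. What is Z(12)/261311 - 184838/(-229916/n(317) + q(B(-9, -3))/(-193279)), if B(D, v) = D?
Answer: -10567693845164211599/46448460515285404 ≈ -227.51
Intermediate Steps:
Z(C) = -285/C
Z(12)/261311 - 184838/(-229916/n(317) + q(B(-9, -3))/(-193279)) = -285/12/261311 - 184838/(-229916/(-283) + (-9)**2/(-193279)) = -285*1/12*(1/261311) - 184838/(-229916*(-1/283) + 81*(-1/193279)) = -95/4*1/261311 - 184838/(229916/283 - 81/193279) = -95/1045244 - 184838/44437911641/54697957 = -95/1045244 - 184838*54697957/44437911641 = -95/1045244 - 10110260975966/44437911641 = -10567693845164211599/46448460515285404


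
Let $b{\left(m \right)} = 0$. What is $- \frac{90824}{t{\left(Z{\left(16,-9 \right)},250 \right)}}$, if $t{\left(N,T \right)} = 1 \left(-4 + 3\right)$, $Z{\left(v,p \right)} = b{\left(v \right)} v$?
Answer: $90824$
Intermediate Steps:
$Z{\left(v,p \right)} = 0$ ($Z{\left(v,p \right)} = 0 v = 0$)
$t{\left(N,T \right)} = -1$ ($t{\left(N,T \right)} = 1 \left(-1\right) = -1$)
$- \frac{90824}{t{\left(Z{\left(16,-9 \right)},250 \right)}} = - \frac{90824}{-1} = \left(-90824\right) \left(-1\right) = 90824$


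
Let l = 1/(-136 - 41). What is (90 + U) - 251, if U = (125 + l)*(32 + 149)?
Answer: 3975947/177 ≈ 22463.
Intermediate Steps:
l = -1/177 (l = 1/(-177) = -1/177 ≈ -0.0056497)
U = 4004444/177 (U = (125 - 1/177)*(32 + 149) = (22124/177)*181 = 4004444/177 ≈ 22624.)
(90 + U) - 251 = (90 + 4004444/177) - 251 = 4020374/177 - 251 = 3975947/177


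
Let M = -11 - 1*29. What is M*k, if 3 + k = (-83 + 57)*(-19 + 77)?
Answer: 60440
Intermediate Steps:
M = -40 (M = -11 - 29 = -40)
k = -1511 (k = -3 + (-83 + 57)*(-19 + 77) = -3 - 26*58 = -3 - 1508 = -1511)
M*k = -40*(-1511) = 60440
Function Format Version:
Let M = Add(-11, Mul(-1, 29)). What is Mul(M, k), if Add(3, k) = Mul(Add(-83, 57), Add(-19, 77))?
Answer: 60440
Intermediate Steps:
M = -40 (M = Add(-11, -29) = -40)
k = -1511 (k = Add(-3, Mul(Add(-83, 57), Add(-19, 77))) = Add(-3, Mul(-26, 58)) = Add(-3, -1508) = -1511)
Mul(M, k) = Mul(-40, -1511) = 60440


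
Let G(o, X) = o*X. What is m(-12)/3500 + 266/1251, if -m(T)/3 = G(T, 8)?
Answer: 322822/1094625 ≈ 0.29492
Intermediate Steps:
G(o, X) = X*o
m(T) = -24*T
m(-12)/3500 + 266/1251 = -24*(-12)/3500 + 266/1251 = 288*(1/3500) + 266*(1/1251) = 72/875 + 266/1251 = 322822/1094625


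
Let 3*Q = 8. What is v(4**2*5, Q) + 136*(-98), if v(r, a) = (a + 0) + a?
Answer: -39968/3 ≈ -13323.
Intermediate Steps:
Q = 8/3 (Q = (1/3)*8 = 8/3 ≈ 2.6667)
v(r, a) = 2*a (v(r, a) = a + a = 2*a)
v(4**2*5, Q) + 136*(-98) = 2*(8/3) + 136*(-98) = 16/3 - 13328 = -39968/3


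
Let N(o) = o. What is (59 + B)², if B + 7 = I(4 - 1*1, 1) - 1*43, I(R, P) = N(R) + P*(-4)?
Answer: 64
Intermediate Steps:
I(R, P) = R - 4*P (I(R, P) = R + P*(-4) = R - 4*P)
B = -51 (B = -7 + (((4 - 1*1) - 4*1) - 1*43) = -7 + (((4 - 1) - 4) - 43) = -7 + ((3 - 4) - 43) = -7 + (-1 - 43) = -7 - 44 = -51)
(59 + B)² = (59 - 51)² = 8² = 64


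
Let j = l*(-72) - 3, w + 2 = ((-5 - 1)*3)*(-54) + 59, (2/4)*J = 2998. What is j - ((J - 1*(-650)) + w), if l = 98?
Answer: -14734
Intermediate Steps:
J = 5996 (J = 2*2998 = 5996)
w = 1029 (w = -2 + (((-5 - 1)*3)*(-54) + 59) = -2 + (-6*3*(-54) + 59) = -2 + (-18*(-54) + 59) = -2 + (972 + 59) = -2 + 1031 = 1029)
j = -7059 (j = 98*(-72) - 3 = -7056 - 3 = -7059)
j - ((J - 1*(-650)) + w) = -7059 - ((5996 - 1*(-650)) + 1029) = -7059 - ((5996 + 650) + 1029) = -7059 - (6646 + 1029) = -7059 - 1*7675 = -7059 - 7675 = -14734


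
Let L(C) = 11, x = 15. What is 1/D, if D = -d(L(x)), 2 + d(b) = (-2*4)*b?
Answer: 1/90 ≈ 0.011111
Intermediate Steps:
d(b) = -2 - 8*b (d(b) = -2 + (-2*4)*b = -2 - 8*b)
D = 90 (D = -(-2 - 8*11) = -(-2 - 88) = -1*(-90) = 90)
1/D = 1/90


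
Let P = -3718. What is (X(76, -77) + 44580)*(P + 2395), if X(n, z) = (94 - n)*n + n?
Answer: -60889752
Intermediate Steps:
X(n, z) = n + n*(94 - n) (X(n, z) = n*(94 - n) + n = n + n*(94 - n))
(X(76, -77) + 44580)*(P + 2395) = (76*(95 - 1*76) + 44580)*(-3718 + 2395) = (76*(95 - 76) + 44580)*(-1323) = (76*19 + 44580)*(-1323) = (1444 + 44580)*(-1323) = 46024*(-1323) = -60889752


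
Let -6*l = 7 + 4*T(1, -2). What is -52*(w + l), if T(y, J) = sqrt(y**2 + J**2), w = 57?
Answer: -8710/3 + 104*sqrt(5)/3 ≈ -2825.8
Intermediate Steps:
T(y, J) = sqrt(J**2 + y**2)
l = -7/6 - 2*sqrt(5)/3 (l = -(7 + 4*sqrt((-2)**2 + 1**2))/6 = -(7 + 4*sqrt(4 + 1))/6 = -(7 + 4*sqrt(5))/6 = -7/6 - 2*sqrt(5)/3 ≈ -2.6574)
-52*(w + l) = -52*(57 + (-7/6 - 2*sqrt(5)/3)) = -52*(335/6 - 2*sqrt(5)/3) = -8710/3 + 104*sqrt(5)/3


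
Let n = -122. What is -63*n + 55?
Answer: 7741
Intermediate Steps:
-63*n + 55 = -63*(-122) + 55 = 7686 + 55 = 7741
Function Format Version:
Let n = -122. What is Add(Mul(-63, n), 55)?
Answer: 7741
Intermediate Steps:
Add(Mul(-63, n), 55) = Add(Mul(-63, -122), 55) = Add(7686, 55) = 7741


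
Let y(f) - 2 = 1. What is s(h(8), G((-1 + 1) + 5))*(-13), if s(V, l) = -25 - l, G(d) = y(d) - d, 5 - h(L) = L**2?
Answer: 299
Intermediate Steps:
h(L) = 5 - L**2
y(f) = 3 (y(f) = 2 + 1 = 3)
G(d) = 3 - d
s(h(8), G((-1 + 1) + 5))*(-13) = (-25 - (3 - ((-1 + 1) + 5)))*(-13) = (-25 - (3 - (0 + 5)))*(-13) = (-25 - (3 - 1*5))*(-13) = (-25 - (3 - 5))*(-13) = (-25 - 1*(-2))*(-13) = (-25 + 2)*(-13) = -23*(-13) = 299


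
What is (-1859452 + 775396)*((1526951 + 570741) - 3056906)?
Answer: 1039841691984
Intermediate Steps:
(-1859452 + 775396)*((1526951 + 570741) - 3056906) = -1084056*(2097692 - 3056906) = -1084056*(-959214) = 1039841691984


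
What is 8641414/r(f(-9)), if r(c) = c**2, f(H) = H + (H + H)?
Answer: 8641414/729 ≈ 11854.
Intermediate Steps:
f(H) = 3*H (f(H) = H + 2*H = 3*H)
8641414/r(f(-9)) = 8641414/((3*(-9))**2) = 8641414/((-27)**2) = 8641414/729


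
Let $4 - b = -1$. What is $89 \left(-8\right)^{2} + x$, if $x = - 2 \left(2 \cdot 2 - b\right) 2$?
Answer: $5700$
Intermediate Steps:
$b = 5$ ($b = 4 - -1 = 4 + 1 = 5$)
$x = 4$ ($x = - 2 \left(2 \cdot 2 - 5\right) 2 = - 2 \left(4 - 5\right) 2 = \left(-2\right) \left(-1\right) 2 = 2 \cdot 2 = 4$)
$89 \left(-8\right)^{2} + x = 89 \left(-8\right)^{2} + 4 = 89 \cdot 64 + 4 = 5696 + 4 = 5700$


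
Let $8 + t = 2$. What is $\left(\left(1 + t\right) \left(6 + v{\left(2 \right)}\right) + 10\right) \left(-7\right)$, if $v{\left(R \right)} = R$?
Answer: $210$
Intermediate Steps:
$t = -6$ ($t = -8 + 2 = -6$)
$\left(\left(1 + t\right) \left(6 + v{\left(2 \right)}\right) + 10\right) \left(-7\right) = \left(\left(1 - 6\right) \left(6 + 2\right) + 10\right) \left(-7\right) = \left(\left(-5\right) 8 + 10\right) \left(-7\right) = \left(-40 + 10\right) \left(-7\right) = \left(-30\right) \left(-7\right) = 210$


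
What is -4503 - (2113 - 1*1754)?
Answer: -4862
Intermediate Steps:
-4503 - (2113 - 1*1754) = -4503 - (2113 - 1754) = -4503 - 1*359 = -4503 - 359 = -4862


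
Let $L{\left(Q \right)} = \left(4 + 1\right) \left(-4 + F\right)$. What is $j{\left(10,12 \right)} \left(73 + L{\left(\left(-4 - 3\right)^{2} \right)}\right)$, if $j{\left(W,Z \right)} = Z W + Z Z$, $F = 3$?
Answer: $17952$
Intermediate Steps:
$L{\left(Q \right)} = -5$ ($L{\left(Q \right)} = \left(4 + 1\right) \left(-4 + 3\right) = 5 \left(-1\right) = -5$)
$j{\left(W,Z \right)} = Z^{2} + W Z$ ($j{\left(W,Z \right)} = W Z + Z^{2} = Z^{2} + W Z$)
$j{\left(10,12 \right)} \left(73 + L{\left(\left(-4 - 3\right)^{2} \right)}\right) = 12 \left(10 + 12\right) \left(73 - 5\right) = 12 \cdot 22 \cdot 68 = 264 \cdot 68 = 17952$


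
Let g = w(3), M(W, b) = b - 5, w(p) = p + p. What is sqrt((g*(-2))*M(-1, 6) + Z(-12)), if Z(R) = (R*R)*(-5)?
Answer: 2*I*sqrt(183) ≈ 27.056*I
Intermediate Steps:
w(p) = 2*p
M(W, b) = -5 + b
g = 6 (g = 2*3 = 6)
Z(R) = -5*R**2 (Z(R) = R**2*(-5) = -5*R**2)
sqrt((g*(-2))*M(-1, 6) + Z(-12)) = sqrt((6*(-2))*(-5 + 6) - 5*(-12)**2) = sqrt(-12*1 - 5*144) = sqrt(-12 - 720) = sqrt(-732) = 2*I*sqrt(183)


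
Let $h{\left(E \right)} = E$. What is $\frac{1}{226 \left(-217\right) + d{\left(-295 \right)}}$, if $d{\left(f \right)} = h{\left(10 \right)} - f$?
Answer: $- \frac{1}{48737} \approx -2.0518 \cdot 10^{-5}$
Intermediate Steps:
$d{\left(f \right)} = 10 - f$
$\frac{1}{226 \left(-217\right) + d{\left(-295 \right)}} = \frac{1}{226 \left(-217\right) + \left(10 - -295\right)} = \frac{1}{-49042 + \left(10 + 295\right)} = \frac{1}{-49042 + 305} = \frac{1}{-48737} = - \frac{1}{48737}$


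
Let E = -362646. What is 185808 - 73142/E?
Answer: 33691300555/181323 ≈ 1.8581e+5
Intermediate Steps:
185808 - 73142/E = 185808 - 73142/(-362646) = 185808 - 73142*(-1)/362646 = 185808 - 1*(-36571/181323) = 185808 + 36571/181323 = 33691300555/181323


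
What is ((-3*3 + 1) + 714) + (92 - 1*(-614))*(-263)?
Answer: -184972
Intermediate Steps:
((-3*3 + 1) + 714) + (92 - 1*(-614))*(-263) = ((-9 + 1) + 714) + (92 + 614)*(-263) = (-8 + 714) + 706*(-263) = 706 - 185678 = -184972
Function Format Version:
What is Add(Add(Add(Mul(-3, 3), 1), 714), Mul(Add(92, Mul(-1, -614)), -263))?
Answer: -184972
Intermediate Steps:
Add(Add(Add(Mul(-3, 3), 1), 714), Mul(Add(92, Mul(-1, -614)), -263)) = Add(Add(Add(-9, 1), 714), Mul(Add(92, 614), -263)) = Add(Add(-8, 714), Mul(706, -263)) = Add(706, -185678) = -184972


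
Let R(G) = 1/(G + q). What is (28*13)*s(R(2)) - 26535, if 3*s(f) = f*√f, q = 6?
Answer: -26535 + 91*√2/24 ≈ -26530.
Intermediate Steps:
R(G) = 1/(6 + G) (R(G) = 1/(G + 6) = 1/(6 + G))
s(f) = f^(3/2)/3 (s(f) = (f*√f)/3 = f^(3/2)/3)
(28*13)*s(R(2)) - 26535 = (28*13)*((1/(6 + 2))^(3/2)/3) - 26535 = 364*((1/8)^(3/2)/3) - 26535 = 364*((⅛)^(3/2)/3) - 26535 = 364*((√2/32)/3) - 26535 = 364*(√2/96) - 26535 = 91*√2/24 - 26535 = -26535 + 91*√2/24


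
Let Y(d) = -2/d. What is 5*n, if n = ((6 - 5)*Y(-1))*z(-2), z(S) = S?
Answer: -20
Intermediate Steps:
n = -4 (n = ((6 - 5)*(-2/(-1)))*(-2) = (1*(-2*(-1)))*(-2) = (1*2)*(-2) = 2*(-2) = -4)
5*n = 5*(-4) = -20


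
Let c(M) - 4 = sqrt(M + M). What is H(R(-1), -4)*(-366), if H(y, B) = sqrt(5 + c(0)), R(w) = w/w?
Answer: -1098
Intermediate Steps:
R(w) = 1
c(M) = 4 + sqrt(2)*sqrt(M) (c(M) = 4 + sqrt(M + M) = 4 + sqrt(2*M) = 4 + sqrt(2)*sqrt(M))
H(y, B) = 3 (H(y, B) = sqrt(5 + (4 + sqrt(2)*sqrt(0))) = sqrt(5 + (4 + sqrt(2)*0)) = sqrt(5 + (4 + 0)) = sqrt(5 + 4) = sqrt(9) = 3)
H(R(-1), -4)*(-366) = 3*(-366) = -1098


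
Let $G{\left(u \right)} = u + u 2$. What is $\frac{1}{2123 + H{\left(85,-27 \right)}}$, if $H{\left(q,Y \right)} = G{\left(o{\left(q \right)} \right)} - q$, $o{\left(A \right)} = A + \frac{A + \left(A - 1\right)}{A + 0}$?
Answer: $\frac{85}{195412} \approx 0.00043498$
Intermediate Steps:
$o{\left(A \right)} = A + \frac{-1 + 2 A}{A}$ ($o{\left(A \right)} = A + \frac{A + \left(-1 + A\right)}{A} = A + \frac{-1 + 2 A}{A}$)
$G{\left(u \right)} = 3 u$ ($G{\left(u \right)} = u + 2 u = 3 u$)
$H{\left(q,Y \right)} = 6 - \frac{3}{q} + 2 q$ ($H{\left(q,Y \right)} = 3 \left(2 + q - \frac{1}{q}\right) - q = \left(6 - \frac{3}{q} + 3 q\right) - q = 6 - \frac{3}{q} + 2 q$)
$\frac{1}{2123 + H{\left(85,-27 \right)}} = \frac{1}{2123 + \left(6 - \frac{3}{85} + 2 \cdot 85\right)} = \frac{1}{2123 + \left(6 - \frac{3}{85} + 170\right)} = \frac{1}{2123 + \frac{14957}{85}} = \frac{1}{\frac{195412}{85}} = \frac{85}{195412}$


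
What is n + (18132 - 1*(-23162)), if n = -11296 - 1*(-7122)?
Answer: 37120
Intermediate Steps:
n = -4174 (n = -11296 + 7122 = -4174)
n + (18132 - 1*(-23162)) = -4174 + (18132 - 1*(-23162)) = -4174 + (18132 + 23162) = -4174 + 41294 = 37120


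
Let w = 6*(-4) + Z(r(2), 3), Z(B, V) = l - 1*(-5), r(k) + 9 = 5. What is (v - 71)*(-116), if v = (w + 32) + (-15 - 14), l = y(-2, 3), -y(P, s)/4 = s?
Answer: 11484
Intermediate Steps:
y(P, s) = -4*s
r(k) = -4 (r(k) = -9 + 5 = -4)
l = -12 (l = -4*3 = -12)
Z(B, V) = -7 (Z(B, V) = -12 - 1*(-5) = -12 + 5 = -7)
w = -31 (w = 6*(-4) - 7 = -24 - 7 = -31)
v = -28 (v = (-31 + 32) + (-15 - 14) = 1 - 29 = -28)
(v - 71)*(-116) = (-28 - 71)*(-116) = -99*(-116) = 11484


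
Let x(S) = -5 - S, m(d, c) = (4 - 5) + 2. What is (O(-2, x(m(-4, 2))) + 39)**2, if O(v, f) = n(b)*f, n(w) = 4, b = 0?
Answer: 225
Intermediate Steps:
m(d, c) = 1 (m(d, c) = -1 + 2 = 1)
O(v, f) = 4*f
(O(-2, x(m(-4, 2))) + 39)**2 = (4*(-5 - 1*1) + 39)**2 = (4*(-5 - 1) + 39)**2 = (4*(-6) + 39)**2 = (-24 + 39)**2 = 15**2 = 225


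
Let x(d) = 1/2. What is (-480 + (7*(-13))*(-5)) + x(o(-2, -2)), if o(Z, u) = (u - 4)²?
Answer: -49/2 ≈ -24.500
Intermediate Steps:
o(Z, u) = (-4 + u)²
x(d) = ½
(-480 + (7*(-13))*(-5)) + x(o(-2, -2)) = (-480 + (7*(-13))*(-5)) + ½ = (-480 - 91*(-5)) + ½ = (-480 + 455) + ½ = -25 + ½ = -49/2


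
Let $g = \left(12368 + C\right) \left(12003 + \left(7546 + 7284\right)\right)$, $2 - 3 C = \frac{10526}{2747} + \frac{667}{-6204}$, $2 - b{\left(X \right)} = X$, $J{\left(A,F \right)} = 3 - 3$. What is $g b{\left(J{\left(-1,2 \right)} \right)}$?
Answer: $\frac{16966811207832809}{25563582} \approx 6.6371 \cdot 10^{8}$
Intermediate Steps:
$J{\left(A,F \right)} = 0$
$b{\left(X \right)} = 2 - X$
$C = - \frac{29386279}{51127164}$ ($C = \frac{2}{3} - \frac{\frac{10526}{2747} + \frac{667}{-6204}}{3} = \frac{2}{3} - \frac{10526 \cdot \frac{1}{2747} + 667 \left(- \frac{1}{6204}\right)}{3} = \frac{2}{3} - \frac{\frac{10526}{2747} - \frac{667}{6204}}{3} = \frac{2}{3} - \frac{63471055}{51127164} = - \frac{29386279}{51127164} \approx -0.57477$)
$g = \frac{16966811207832809}{51127164}$ ($g = \left(12368 - \frac{29386279}{51127164}\right) \left(12003 + \left(7546 + 7284\right)\right) = \frac{632311378073 \left(12003 + 14830\right)}{51127164} = \frac{632311378073}{51127164} \cdot 26833 = \frac{16966811207832809}{51127164} \approx 3.3185 \cdot 10^{8}$)
$g b{\left(J{\left(-1,2 \right)} \right)} = \frac{16966811207832809 \left(2 - 0\right)}{51127164} = \frac{16966811207832809 \left(2 + 0\right)}{51127164} = \frac{16966811207832809}{51127164} \cdot 2 = \frac{16966811207832809}{25563582}$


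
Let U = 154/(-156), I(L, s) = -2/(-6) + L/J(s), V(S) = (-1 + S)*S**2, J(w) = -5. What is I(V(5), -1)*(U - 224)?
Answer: 1035391/234 ≈ 4424.8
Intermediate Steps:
V(S) = S**2*(-1 + S)
I(L, s) = 1/3 - L/5 (I(L, s) = -2/(-6) + L/(-5) = -2*(-1/6) + L*(-1/5) = 1/3 - L/5)
U = -77/78 (U = 154*(-1/156) = -77/78 ≈ -0.98718)
I(V(5), -1)*(U - 224) = (1/3 - 5**2*(-1 + 5)/5)*(-77/78 - 224) = (1/3 - 5*4)*(-17549/78) = (1/3 - 1/5*100)*(-17549/78) = (1/3 - 20)*(-17549/78) = -59/3*(-17549/78) = 1035391/234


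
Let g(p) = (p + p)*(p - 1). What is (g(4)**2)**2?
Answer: 331776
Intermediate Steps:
g(p) = 2*p*(-1 + p) (g(p) = (2*p)*(-1 + p) = 2*p*(-1 + p))
(g(4)**2)**2 = ((2*4*(-1 + 4))**2)**2 = ((2*4*3)**2)**2 = (24**2)**2 = 576**2 = 331776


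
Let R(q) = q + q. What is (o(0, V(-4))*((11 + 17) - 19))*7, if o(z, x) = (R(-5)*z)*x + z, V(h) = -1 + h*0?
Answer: 0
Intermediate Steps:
V(h) = -1 (V(h) = -1 + 0 = -1)
R(q) = 2*q
o(z, x) = z - 10*x*z (o(z, x) = ((2*(-5))*z)*x + z = (-10*z)*x + z = -10*x*z + z = z - 10*x*z)
(o(0, V(-4))*((11 + 17) - 19))*7 = ((0*(1 - 10*(-1)))*((11 + 17) - 19))*7 = ((0*(1 + 10))*(28 - 19))*7 = ((0*11)*9)*7 = (0*9)*7 = 0*7 = 0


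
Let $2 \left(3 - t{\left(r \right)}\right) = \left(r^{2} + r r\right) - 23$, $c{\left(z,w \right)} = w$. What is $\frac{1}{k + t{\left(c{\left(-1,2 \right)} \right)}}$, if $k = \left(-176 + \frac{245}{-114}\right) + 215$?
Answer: $\frac{57}{2699} \approx 0.021119$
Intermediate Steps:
$t{\left(r \right)} = \frac{29}{2} - r^{2}$ ($t{\left(r \right)} = 3 - \frac{\left(r^{2} + r r\right) - 23}{2} = 3 - \frac{\left(r^{2} + r^{2}\right) - 23}{2} = 3 - \frac{2 r^{2} - 23}{2} = 3 - \frac{-23 + 2 r^{2}}{2} = 3 - \left(- \frac{23}{2} + r^{2}\right) = \frac{29}{2} - r^{2}$)
$k = \frac{4201}{114}$ ($k = \left(-176 + 245 \left(- \frac{1}{114}\right)\right) + 215 = \left(-176 - \frac{245}{114}\right) + 215 = - \frac{20309}{114} + 215 = \frac{4201}{114} \approx 36.851$)
$\frac{1}{k + t{\left(c{\left(-1,2 \right)} \right)}} = \frac{1}{\frac{4201}{114} + \left(\frac{29}{2} - 2^{2}\right)} = \frac{1}{\frac{4201}{114} + \left(\frac{29}{2} - 4\right)} = \frac{1}{\frac{4201}{114} + \frac{21}{2}} = \frac{1}{\frac{2699}{57}} = \frac{57}{2699}$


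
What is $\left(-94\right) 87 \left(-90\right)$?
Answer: $736020$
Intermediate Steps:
$\left(-94\right) 87 \left(-90\right) = \left(-8178\right) \left(-90\right) = 736020$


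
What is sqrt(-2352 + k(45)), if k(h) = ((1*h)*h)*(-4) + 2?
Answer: 5*I*sqrt(418) ≈ 102.23*I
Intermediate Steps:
k(h) = 2 - 4*h**2 (k(h) = (h*h)*(-4) + 2 = h**2*(-4) + 2 = -4*h**2 + 2 = 2 - 4*h**2)
sqrt(-2352 + k(45)) = sqrt(-2352 + (2 - 4*45**2)) = sqrt(-2352 + (2 - 4*2025)) = sqrt(-2352 + (2 - 8100)) = sqrt(-2352 - 8098) = sqrt(-10450) = 5*I*sqrt(418)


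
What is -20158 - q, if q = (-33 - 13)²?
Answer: -22274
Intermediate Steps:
q = 2116 (q = (-46)² = 2116)
-20158 - q = -20158 - 1*2116 = -20158 - 2116 = -22274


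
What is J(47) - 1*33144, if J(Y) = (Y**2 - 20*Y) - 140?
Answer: -32015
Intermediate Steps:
J(Y) = -140 + Y**2 - 20*Y
J(47) - 1*33144 = (-140 + 47**2 - 20*47) - 1*33144 = (-140 + 2209 - 940) - 33144 = 1129 - 33144 = -32015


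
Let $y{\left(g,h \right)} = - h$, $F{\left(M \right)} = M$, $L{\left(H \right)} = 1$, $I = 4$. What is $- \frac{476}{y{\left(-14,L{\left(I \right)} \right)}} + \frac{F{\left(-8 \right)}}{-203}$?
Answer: $\frac{96636}{203} \approx 476.04$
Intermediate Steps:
$- \frac{476}{y{\left(-14,L{\left(I \right)} \right)}} + \frac{F{\left(-8 \right)}}{-203} = - \frac{476}{\left(-1\right) 1} - \frac{8}{-203} = - \frac{476}{-1} - - \frac{8}{203} = \left(-476\right) \left(-1\right) + \frac{8}{203} = 476 + \frac{8}{203} = \frac{96636}{203}$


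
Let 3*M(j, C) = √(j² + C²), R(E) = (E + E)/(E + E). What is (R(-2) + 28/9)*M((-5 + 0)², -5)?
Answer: 185*√26/27 ≈ 34.938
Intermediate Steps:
R(E) = 1 (R(E) = (2*E)/((2*E)) = (2*E)*(1/(2*E)) = 1)
M(j, C) = √(C² + j²)/3 (M(j, C) = √(j² + C²)/3 = √(C² + j²)/3)
(R(-2) + 28/9)*M((-5 + 0)², -5) = (1 + 28/9)*(√((-5)² + ((-5 + 0)²)²)/3) = (1 + 28*(⅑))*(√(25 + ((-5)²)²)/3) = (1 + 28/9)*(√(25 + 25²)/3) = 37*(√(25 + 625)/3)/9 = 37*(√650/3)/9 = 37*((5*√26)/3)/9 = 37*(5*√26/3)/9 = 185*√26/27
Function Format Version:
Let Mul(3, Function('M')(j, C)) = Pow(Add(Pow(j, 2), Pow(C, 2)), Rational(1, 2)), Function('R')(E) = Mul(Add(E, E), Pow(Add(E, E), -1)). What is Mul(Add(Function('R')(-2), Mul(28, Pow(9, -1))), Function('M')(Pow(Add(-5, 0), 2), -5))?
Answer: Mul(Rational(185, 27), Pow(26, Rational(1, 2))) ≈ 34.938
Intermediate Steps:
Function('R')(E) = 1 (Function('R')(E) = Mul(Mul(2, E), Pow(Mul(2, E), -1)) = Mul(Mul(2, E), Mul(Rational(1, 2), Pow(E, -1))) = 1)
Function('M')(j, C) = Mul(Rational(1, 3), Pow(Add(Pow(C, 2), Pow(j, 2)), Rational(1, 2))) (Function('M')(j, C) = Mul(Rational(1, 3), Pow(Add(Pow(j, 2), Pow(C, 2)), Rational(1, 2))) = Mul(Rational(1, 3), Pow(Add(Pow(C, 2), Pow(j, 2)), Rational(1, 2))))
Mul(Add(Function('R')(-2), Mul(28, Pow(9, -1))), Function('M')(Pow(Add(-5, 0), 2), -5)) = Mul(Add(1, Mul(28, Pow(9, -1))), Mul(Rational(1, 3), Pow(Add(Pow(-5, 2), Pow(Pow(Add(-5, 0), 2), 2)), Rational(1, 2)))) = Mul(Add(1, Mul(28, Rational(1, 9))), Mul(Rational(1, 3), Pow(Add(25, Pow(Pow(-5, 2), 2)), Rational(1, 2)))) = Mul(Add(1, Rational(28, 9)), Mul(Rational(1, 3), Pow(Add(25, Pow(25, 2)), Rational(1, 2)))) = Mul(Rational(37, 9), Mul(Rational(1, 3), Pow(Add(25, 625), Rational(1, 2)))) = Mul(Rational(37, 9), Mul(Rational(1, 3), Pow(650, Rational(1, 2)))) = Mul(Rational(37, 9), Mul(Rational(1, 3), Mul(5, Pow(26, Rational(1, 2))))) = Mul(Rational(37, 9), Mul(Rational(5, 3), Pow(26, Rational(1, 2)))) = Mul(Rational(185, 27), Pow(26, Rational(1, 2)))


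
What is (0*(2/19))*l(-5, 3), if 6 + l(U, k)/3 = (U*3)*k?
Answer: 0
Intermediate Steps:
l(U, k) = -18 + 9*U*k (l(U, k) = -18 + 3*((U*3)*k) = -18 + 3*((3*U)*k) = -18 + 3*(3*U*k) = -18 + 9*U*k)
(0*(2/19))*l(-5, 3) = (0*(2/19))*(-18 + 9*(-5)*3) = (0*(2*(1/19)))*(-18 - 135) = (0*(2/19))*(-153) = 0*(-153) = 0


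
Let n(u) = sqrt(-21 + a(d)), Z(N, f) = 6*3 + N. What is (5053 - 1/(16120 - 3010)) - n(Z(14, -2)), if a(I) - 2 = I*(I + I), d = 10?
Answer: 66244829/13110 - sqrt(181) ≈ 5039.5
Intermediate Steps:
a(I) = 2 + 2*I**2 (a(I) = 2 + I*(I + I) = 2 + I*(2*I) = 2 + 2*I**2)
Z(N, f) = 18 + N
n(u) = sqrt(181) (n(u) = sqrt(-21 + (2 + 2*10**2)) = sqrt(-21 + (2 + 2*100)) = sqrt(-21 + (2 + 200)) = sqrt(-21 + 202) = sqrt(181))
(5053 - 1/(16120 - 3010)) - n(Z(14, -2)) = (5053 - 1/(16120 - 3010)) - sqrt(181) = (5053 - 1/13110) - sqrt(181) = 66244829/13110 - sqrt(181)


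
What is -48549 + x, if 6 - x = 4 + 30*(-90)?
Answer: -45847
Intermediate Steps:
x = 2702 (x = 6 - (4 + 30*(-90)) = 6 - (4 - 2700) = 6 - 1*(-2696) = 6 + 2696 = 2702)
-48549 + x = -48549 + 2702 = -45847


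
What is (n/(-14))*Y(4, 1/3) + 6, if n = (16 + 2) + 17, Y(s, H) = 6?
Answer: -9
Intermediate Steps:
n = 35 (n = 18 + 17 = 35)
(n/(-14))*Y(4, 1/3) + 6 = (35/(-14))*6 + 6 = (35*(-1/14))*6 + 6 = -5/2*6 + 6 = -15 + 6 = -9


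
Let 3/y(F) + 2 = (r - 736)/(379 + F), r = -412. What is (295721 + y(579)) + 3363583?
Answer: 5606052291/1532 ≈ 3.6593e+6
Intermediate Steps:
y(F) = 3/(-2 - 1148/(379 + F)) (y(F) = 3/(-2 + (-412 - 736)/(379 + F)) = 3/(-2 - 1148/(379 + F)))
(295721 + y(579)) + 3363583 = (295721 + 3*(-379 - 1*579)/(2*(953 + 579))) + 3363583 = (295721 + (3/2)*(-379 - 579)/1532) + 3363583 = (295721 + (3/2)*(1/1532)*(-958)) + 3363583 = (295721 - 1437/1532) + 3363583 = 453043135/1532 + 3363583 = 5606052291/1532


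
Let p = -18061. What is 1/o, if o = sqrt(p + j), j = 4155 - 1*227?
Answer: -I*sqrt(14133)/14133 ≈ -0.0084117*I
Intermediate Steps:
j = 3928 (j = 4155 - 227 = 3928)
o = I*sqrt(14133) (o = sqrt(-18061 + 3928) = sqrt(-14133) = I*sqrt(14133) ≈ 118.88*I)
1/o = 1/(I*sqrt(14133)) = -I*sqrt(14133)/14133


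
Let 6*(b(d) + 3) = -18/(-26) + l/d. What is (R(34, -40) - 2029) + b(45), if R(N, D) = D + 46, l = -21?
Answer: -1185188/585 ≈ -2026.0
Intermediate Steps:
R(N, D) = 46 + D
b(d) = -75/26 - 7/(2*d) (b(d) = -3 + (-18/(-26) - 21/d)/6 = -3 + (-18*(-1/26) - 21/d)/6 = -3 + (9/13 - 21/d)/6 = -3 + (3/26 - 7/(2*d)) = -75/26 - 7/(2*d))
(R(34, -40) - 2029) + b(45) = ((46 - 40) - 2029) + (1/26)*(-91 - 75*45)/45 = (6 - 2029) + (1/26)*(1/45)*(-91 - 3375) = -2023 + (1/26)*(1/45)*(-3466) = -2023 - 1733/585 = -1185188/585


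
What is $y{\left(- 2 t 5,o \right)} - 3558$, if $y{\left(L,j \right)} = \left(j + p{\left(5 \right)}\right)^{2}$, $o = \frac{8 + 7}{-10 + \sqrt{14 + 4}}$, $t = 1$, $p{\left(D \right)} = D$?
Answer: $- \frac{11926171}{3362} - \frac{5850 \sqrt{2}}{1681} \approx -3552.3$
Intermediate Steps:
$o = \frac{15}{-10 + 3 \sqrt{2}}$ ($o = \frac{15}{-10 + \sqrt{18}} = \frac{15}{-10 + 3 \sqrt{2}} \approx -2.6054$)
$y{\left(L,j \right)} = \left(5 + j\right)^{2}$ ($y{\left(L,j \right)} = \left(j + 5\right)^{2} = \left(5 + j\right)^{2}$)
$y{\left(- 2 t 5,o \right)} - 3558 = \left(5 - \left(\frac{75}{41} + \frac{45 \sqrt{2}}{82}\right)\right)^{2} - 3558 = \left(\frac{130}{41} - \frac{45 \sqrt{2}}{82}\right)^{2} - 3558 = -3558 + \left(\frac{130}{41} - \frac{45 \sqrt{2}}{82}\right)^{2}$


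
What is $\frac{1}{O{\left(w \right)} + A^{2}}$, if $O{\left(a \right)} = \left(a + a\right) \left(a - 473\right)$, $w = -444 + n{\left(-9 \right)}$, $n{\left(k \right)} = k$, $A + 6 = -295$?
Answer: $\frac{1}{929557} \approx 1.0758 \cdot 10^{-6}$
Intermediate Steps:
$A = -301$ ($A = -6 - 295 = -301$)
$w = -453$ ($w = -444 - 9 = -453$)
$O{\left(a \right)} = 2 a \left(-473 + a\right)$
$\frac{1}{O{\left(w \right)} + A^{2}} = \frac{1}{2 \left(-453\right) \left(-473 - 453\right) + \left(-301\right)^{2}} = \frac{1}{2 \left(-453\right) \left(-926\right) + 90601} = \frac{1}{838956 + 90601} = \frac{1}{929557}$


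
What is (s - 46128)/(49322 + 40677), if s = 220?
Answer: -1996/3913 ≈ -0.51009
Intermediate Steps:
(s - 46128)/(49322 + 40677) = (220 - 46128)/(49322 + 40677) = -45908/89999 = -45908*1/89999 = -1996/3913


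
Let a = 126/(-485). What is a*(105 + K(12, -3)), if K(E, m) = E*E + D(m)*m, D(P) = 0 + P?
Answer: -32508/485 ≈ -67.027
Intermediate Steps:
D(P) = P
a = -126/485 (a = 126*(-1/485) = -126/485 ≈ -0.25979)
K(E, m) = E**2 + m**2 (K(E, m) = E*E + m*m = E**2 + m**2)
a*(105 + K(12, -3)) = -126*(105 + (12**2 + (-3)**2))/485 = -126*(105 + (144 + 9))/485 = -126*(105 + 153)/485 = -126/485*258 = -32508/485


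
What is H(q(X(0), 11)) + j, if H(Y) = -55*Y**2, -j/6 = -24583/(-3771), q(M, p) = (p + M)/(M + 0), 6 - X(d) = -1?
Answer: -24808874/61593 ≈ -402.79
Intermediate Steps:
X(d) = 7 (X(d) = 6 - 1*(-1) = 6 + 1 = 7)
q(M, p) = (M + p)/M
j = -49166/1257 (j = -(-147498)/(-3771) = -(-147498)*(-1)/3771 = -6*24583/3771 = -49166/1257 ≈ -39.114)
H(q(X(0), 11)) + j = -55*(7 + 11)**2/49 - 49166/1257 = -55*((1/7)*18)**2 - 49166/1257 = -55*(18/7)**2 - 49166/1257 = -55*324/49 - 49166/1257 = -17820/49 - 49166/1257 = -24808874/61593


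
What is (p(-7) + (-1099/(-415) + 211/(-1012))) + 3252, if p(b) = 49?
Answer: 1387378603/419980 ≈ 3303.4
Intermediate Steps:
(p(-7) + (-1099/(-415) + 211/(-1012))) + 3252 = (49 + (-1099/(-415) + 211/(-1012))) + 3252 = (49 + (-1099*(-1/415) + 211*(-1/1012))) + 3252 = (49 + (1099/415 - 211/1012)) + 3252 = (49 + 1024623/419980) + 3252 = 21603643/419980 + 3252 = 1387378603/419980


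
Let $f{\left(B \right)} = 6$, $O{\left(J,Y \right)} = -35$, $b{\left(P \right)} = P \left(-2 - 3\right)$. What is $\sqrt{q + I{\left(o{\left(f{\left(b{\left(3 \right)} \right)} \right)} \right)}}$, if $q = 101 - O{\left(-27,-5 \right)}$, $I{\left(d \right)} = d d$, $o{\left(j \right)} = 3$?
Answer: $\sqrt{145} \approx 12.042$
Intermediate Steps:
$b{\left(P \right)} = - 5 P$ ($b{\left(P \right)} = P \left(-5\right) = - 5 P$)
$I{\left(d \right)} = d^{2}$
$q = 136$ ($q = 101 - -35 = 101 + 35 = 136$)
$\sqrt{q + I{\left(o{\left(f{\left(b{\left(3 \right)} \right)} \right)} \right)}} = \sqrt{136 + 3^{2}} = \sqrt{136 + 9} = \sqrt{145}$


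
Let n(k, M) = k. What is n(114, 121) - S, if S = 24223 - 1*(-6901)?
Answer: -31010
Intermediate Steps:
S = 31124 (S = 24223 + 6901 = 31124)
n(114, 121) - S = 114 - 1*31124 = 114 - 31124 = -31010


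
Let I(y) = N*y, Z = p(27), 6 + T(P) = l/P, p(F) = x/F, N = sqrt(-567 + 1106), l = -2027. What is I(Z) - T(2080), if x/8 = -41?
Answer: 14507/2080 - 2296*sqrt(11)/27 ≈ -275.06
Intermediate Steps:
x = -328 (x = 8*(-41) = -328)
N = 7*sqrt(11) (N = sqrt(539) = 7*sqrt(11) ≈ 23.216)
p(F) = -328/F
T(P) = -6 - 2027/P
Z = -328/27 ≈ -12.148
I(y) = 7*y*sqrt(11) (I(y) = (7*sqrt(11))*y = 7*y*sqrt(11))
I(Z) - T(2080) = 7*(-328/27)*sqrt(11) - (-6 - 2027/2080) = -2296*sqrt(11)/27 - (-6 - 2027*1/2080) = -2296*sqrt(11)/27 - (-6 - 2027/2080) = -2296*sqrt(11)/27 - 1*(-14507/2080) = -2296*sqrt(11)/27 + 14507/2080 = 14507/2080 - 2296*sqrt(11)/27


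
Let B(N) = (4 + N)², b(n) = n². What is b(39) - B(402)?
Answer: -163315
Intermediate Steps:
b(39) - B(402) = 39² - (4 + 402)² = 1521 - 1*406² = 1521 - 1*164836 = 1521 - 164836 = -163315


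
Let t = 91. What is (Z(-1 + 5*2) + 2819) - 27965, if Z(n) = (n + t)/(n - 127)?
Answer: -1483664/59 ≈ -25147.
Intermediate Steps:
Z(n) = (91 + n)/(-127 + n) (Z(n) = (n + 91)/(n - 127) = (91 + n)/(-127 + n))
(Z(-1 + 5*2) + 2819) - 27965 = ((91 + (-1 + 5*2))/(-127 + (-1 + 5*2)) + 2819) - 27965 = ((91 + (-1 + 10))/(-127 + (-1 + 10)) + 2819) - 27965 = ((91 + 9)/(-127 + 9) + 2819) - 27965 = (100/(-118) + 2819) - 27965 = (-1/118*100 + 2819) - 27965 = (-50/59 + 2819) - 27965 = 166271/59 - 27965 = -1483664/59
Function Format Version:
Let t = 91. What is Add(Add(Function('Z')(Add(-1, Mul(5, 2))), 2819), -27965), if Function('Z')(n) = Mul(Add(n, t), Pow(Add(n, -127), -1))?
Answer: Rational(-1483664, 59) ≈ -25147.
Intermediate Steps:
Function('Z')(n) = Mul(Pow(Add(-127, n), -1), Add(91, n)) (Function('Z')(n) = Mul(Add(n, 91), Pow(Add(n, -127), -1)) = Mul(Add(91, n), Pow(Add(-127, n), -1)) = Mul(Pow(Add(-127, n), -1), Add(91, n)))
Add(Add(Function('Z')(Add(-1, Mul(5, 2))), 2819), -27965) = Add(Add(Mul(Pow(Add(-127, Add(-1, Mul(5, 2))), -1), Add(91, Add(-1, Mul(5, 2)))), 2819), -27965) = Add(Add(Mul(Pow(Add(-127, Add(-1, 10)), -1), Add(91, Add(-1, 10))), 2819), -27965) = Add(Add(Mul(Pow(Add(-127, 9), -1), Add(91, 9)), 2819), -27965) = Add(Add(Mul(Pow(-118, -1), 100), 2819), -27965) = Add(Add(Mul(Rational(-1, 118), 100), 2819), -27965) = Add(Add(Rational(-50, 59), 2819), -27965) = Add(Rational(166271, 59), -27965) = Rational(-1483664, 59)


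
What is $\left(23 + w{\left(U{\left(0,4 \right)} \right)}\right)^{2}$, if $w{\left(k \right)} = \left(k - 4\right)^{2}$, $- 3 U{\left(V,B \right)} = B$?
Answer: $\frac{214369}{81} \approx 2646.5$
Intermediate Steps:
$U{\left(V,B \right)} = - \frac{B}{3}$
$w{\left(k \right)} = \left(-4 + k\right)^{2}$
$\left(23 + w{\left(U{\left(0,4 \right)} \right)}\right)^{2} = \left(23 + \left(-4 - \frac{4}{3}\right)^{2}\right)^{2} = \left(23 + \left(- \frac{16}{3}\right)^{2}\right)^{2} = \left(23 + \frac{256}{9}\right)^{2} = \left(\frac{463}{9}\right)^{2} = \frac{214369}{81}$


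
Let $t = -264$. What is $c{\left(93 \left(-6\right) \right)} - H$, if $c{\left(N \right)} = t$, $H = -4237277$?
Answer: $4237013$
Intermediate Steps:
$c{\left(N \right)} = -264$
$c{\left(93 \left(-6\right) \right)} - H = -264 - -4237277 = -264 + 4237277 = 4237013$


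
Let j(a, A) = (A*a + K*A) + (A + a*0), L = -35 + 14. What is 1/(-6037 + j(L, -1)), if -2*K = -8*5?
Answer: -1/6037 ≈ -0.00016565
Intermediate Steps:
L = -21
K = 20 (K = -(-4)*5 = -1/2*(-40) = 20)
j(a, A) = 21*A + A*a (j(a, A) = (A*a + 20*A) + (A + a*0) = (20*A + A*a) + (A + 0) = (20*A + A*a) + A = 21*A + A*a)
1/(-6037 + j(L, -1)) = 1/(-6037 - (21 - 21)) = 1/(-6037 - 1*0) = 1/(-6037 + 0) = 1/(-6037) = -1/6037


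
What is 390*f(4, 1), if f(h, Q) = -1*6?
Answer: -2340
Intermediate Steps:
f(h, Q) = -6
390*f(4, 1) = 390*(-6) = -2340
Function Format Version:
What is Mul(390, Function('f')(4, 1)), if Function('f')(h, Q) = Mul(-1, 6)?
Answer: -2340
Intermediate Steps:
Function('f')(h, Q) = -6
Mul(390, Function('f')(4, 1)) = Mul(390, -6) = -2340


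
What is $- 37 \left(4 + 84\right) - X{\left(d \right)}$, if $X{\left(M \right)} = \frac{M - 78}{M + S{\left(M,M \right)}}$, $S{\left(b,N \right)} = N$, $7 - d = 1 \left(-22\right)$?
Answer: $- \frac{188799}{58} \approx -3255.2$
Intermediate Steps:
$d = 29$ ($d = 7 - 1 \left(-22\right) = 7 - -22 = 7 + 22 = 29$)
$X{\left(M \right)} = \frac{-78 + M}{2 M}$ ($X{\left(M \right)} = \frac{M - 78}{M + M} = \frac{-78 + M}{2 M}$)
$- 37 \left(4 + 84\right) - X{\left(d \right)} = - 37 \left(4 + 84\right) - \frac{-78 + 29}{2 \cdot 29} = \left(-37\right) 88 - \frac{1}{2} \cdot \frac{1}{29} \left(-49\right) = -3256 - - \frac{49}{58} = -3256 + \frac{49}{58} = - \frac{188799}{58}$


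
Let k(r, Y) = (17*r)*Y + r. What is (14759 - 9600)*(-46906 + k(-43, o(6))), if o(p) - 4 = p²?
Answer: -393059051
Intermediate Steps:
o(p) = 4 + p²
k(r, Y) = r + 17*Y*r (k(r, Y) = 17*Y*r + r = r + 17*Y*r)
(14759 - 9600)*(-46906 + k(-43, o(6))) = (14759 - 9600)*(-46906 - 43*(1 + 17*(4 + 6²))) = 5159*(-46906 - 43*(1 + 17*(4 + 36))) = 5159*(-46906 - 43*(1 + 17*40)) = 5159*(-46906 - 43*(1 + 680)) = 5159*(-46906 - 43*681) = 5159*(-46906 - 29283) = 5159*(-76189) = -393059051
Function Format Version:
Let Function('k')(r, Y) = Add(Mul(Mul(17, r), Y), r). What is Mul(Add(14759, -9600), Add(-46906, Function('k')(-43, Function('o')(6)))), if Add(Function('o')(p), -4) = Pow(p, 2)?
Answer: -393059051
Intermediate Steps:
Function('o')(p) = Add(4, Pow(p, 2))
Function('k')(r, Y) = Add(r, Mul(17, Y, r)) (Function('k')(r, Y) = Add(Mul(17, Y, r), r) = Add(r, Mul(17, Y, r)))
Mul(Add(14759, -9600), Add(-46906, Function('k')(-43, Function('o')(6)))) = Mul(Add(14759, -9600), Add(-46906, Mul(-43, Add(1, Mul(17, Add(4, Pow(6, 2))))))) = Mul(5159, Add(-46906, Mul(-43, Add(1, Mul(17, Add(4, 36)))))) = Mul(5159, Add(-46906, Mul(-43, Add(1, Mul(17, 40))))) = Mul(5159, Add(-46906, Mul(-43, Add(1, 680)))) = Mul(5159, Add(-46906, Mul(-43, 681))) = Mul(5159, Add(-46906, -29283)) = Mul(5159, -76189) = -393059051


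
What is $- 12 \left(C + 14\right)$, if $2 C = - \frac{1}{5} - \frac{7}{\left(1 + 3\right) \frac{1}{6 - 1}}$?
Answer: $- \frac{1143}{10} \approx -114.3$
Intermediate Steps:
$C = - \frac{179}{40}$ ($C = \frac{- \frac{1}{5} - \frac{7}{\left(1 + 3\right) \frac{1}{6 - 1}}}{2} = \frac{\left(-1\right) \frac{1}{5} - \frac{7}{4 \cdot \frac{1}{5}}}{2} = \frac{- \frac{1}{5} - \frac{7}{4 \cdot \frac{1}{5}}}{2} = \frac{- \frac{1}{5} - \frac{7}{\frac{4}{5}}}{2} = \frac{- \frac{1}{5} - \frac{35}{4}}{2} = \frac{1}{2} \left(- \frac{179}{20}\right) = - \frac{179}{40} \approx -4.475$)
$- 12 \left(C + 14\right) = - 12 \left(- \frac{179}{40} + 14\right) = \left(-12\right) \frac{381}{40} = - \frac{1143}{10}$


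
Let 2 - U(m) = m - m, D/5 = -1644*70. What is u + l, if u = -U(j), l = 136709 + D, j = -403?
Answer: -438693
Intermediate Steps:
D = -575400 (D = 5*(-1644*70) = 5*(-115080) = -575400)
U(m) = 2 (U(m) = 2 - (m - m) = 2 - 1*0 = 2 + 0 = 2)
l = -438691 (l = 136709 - 575400 = -438691)
u = -2 (u = -1*2 = -2)
u + l = -2 - 438691 = -438693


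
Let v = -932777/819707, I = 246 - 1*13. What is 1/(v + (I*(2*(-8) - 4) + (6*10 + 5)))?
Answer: -819707/3767486442 ≈ -0.00021757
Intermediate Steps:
I = 233 (I = 246 - 13 = 233)
v = -932777/819707 (v = -932777*1/819707 = -932777/819707 ≈ -1.1379)
1/(v + (I*(2*(-8) - 4) + (6*10 + 5))) = 1/(-932777/819707 + (233*(2*(-8) - 4) + (6*10 + 5))) = 1/(-932777/819707 + (233*(-16 - 4) + (60 + 5))) = 1/(-932777/819707 + (233*(-20) + 65)) = 1/(-932777/819707 + (-4660 + 65)) = 1/(-932777/819707 - 4595) = 1/(-3767486442/819707) = -819707/3767486442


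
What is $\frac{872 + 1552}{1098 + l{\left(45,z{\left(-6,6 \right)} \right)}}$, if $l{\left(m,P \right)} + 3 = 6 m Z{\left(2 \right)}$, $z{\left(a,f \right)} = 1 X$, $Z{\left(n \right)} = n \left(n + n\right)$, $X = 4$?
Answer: $\frac{808}{1085} \approx 0.7447$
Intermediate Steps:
$Z{\left(n \right)} = 2 n^{2}$ ($Z{\left(n \right)} = n 2 n = 2 n^{2}$)
$z{\left(a,f \right)} = 4$ ($z{\left(a,f \right)} = 1 \cdot 4 = 4$)
$l{\left(m,P \right)} = -3 + 48 m$ ($l{\left(m,P \right)} = -3 + 6 m 2 \cdot 2^{2} = -3 + 6 m 2 \cdot 4 = -3 + 6 m 8 = -3 + 48 m$)
$\frac{872 + 1552}{1098 + l{\left(45,z{\left(-6,6 \right)} \right)}} = \frac{872 + 1552}{1098 + \left(-3 + 48 \cdot 45\right)} = \frac{2424}{1098 + \left(-3 + 2160\right)} = \frac{2424}{1098 + 2157} = \frac{2424}{3255} = 2424 \cdot \frac{1}{3255} = \frac{808}{1085}$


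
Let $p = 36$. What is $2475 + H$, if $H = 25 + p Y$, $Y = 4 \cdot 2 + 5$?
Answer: $2968$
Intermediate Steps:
$Y = 13$ ($Y = 8 + 5 = 13$)
$H = 493$ ($H = 25 + 36 \cdot 13 = 25 + 468 = 493$)
$2475 + H = 2475 + 493 = 2968$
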